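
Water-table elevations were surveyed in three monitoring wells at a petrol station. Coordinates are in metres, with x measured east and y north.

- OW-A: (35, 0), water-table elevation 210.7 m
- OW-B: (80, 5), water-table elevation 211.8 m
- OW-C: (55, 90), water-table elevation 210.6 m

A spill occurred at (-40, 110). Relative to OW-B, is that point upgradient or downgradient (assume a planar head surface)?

With h = a·x + b·y + c and OW-A as origin, the differences give:
  45·a + 5·b = +1.1
  20·a + 90·b = -0.1
Eliminate b (×90 and ×5, subtract): 3950·a = 99.50 → a = ∂h/∂x = +0.02519
Back-substitute: b = ∂h/∂y = -0.006709.
Head at (-40, 110) = 210.7 + (+0.02519)·(-75) + (-0.006709)·(110) = 208.07 m.
That is lower than the 211.8 m at OW-B, so the point is downgradient.

downgradient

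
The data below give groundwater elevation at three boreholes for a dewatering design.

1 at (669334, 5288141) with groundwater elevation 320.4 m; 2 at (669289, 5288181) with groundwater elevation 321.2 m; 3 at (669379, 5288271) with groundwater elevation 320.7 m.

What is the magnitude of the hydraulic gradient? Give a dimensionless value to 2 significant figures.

0.014

With h = a·x + b·y + c and 1 as origin, the differences give:
  (-45)·a + 40·b = +0.8
  45·a + 130·b = +0.3
Eliminate b (×130 and ×40, subtract): -7650·a = 92.00 → a = ∂h/∂x = -0.01203
Back-substitute: b = ∂h/∂y = +0.006471.
|∇h| = √(-0.01203² + 0.006471²) = 0.01366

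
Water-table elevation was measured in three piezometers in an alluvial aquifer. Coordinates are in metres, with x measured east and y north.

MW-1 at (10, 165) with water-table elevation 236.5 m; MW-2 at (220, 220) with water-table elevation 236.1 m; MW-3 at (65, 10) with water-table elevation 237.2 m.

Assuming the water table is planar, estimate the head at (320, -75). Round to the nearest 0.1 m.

237.4 m

Differences from MW-1: to MW-2 (Δx, Δy, Δh) = (210, 55, -0.4); to MW-3 = (55, -155, +0.7).
Determinant of the coordinate differences = 210·(-155) − 55·55 = -35575.
∂h/∂x = [(-0.4)·(-155) − (+0.7)·55] / -35575 = -0.0006606
∂h/∂y = [210·(+0.7) − 55·(-0.4)] / -35575 = -0.004751
h(320, -75) = 236.5 + (-0.0006606)·(310) + (-0.004751)·(-240) = 236.5 -0.205 +1.140 = 237.435 m.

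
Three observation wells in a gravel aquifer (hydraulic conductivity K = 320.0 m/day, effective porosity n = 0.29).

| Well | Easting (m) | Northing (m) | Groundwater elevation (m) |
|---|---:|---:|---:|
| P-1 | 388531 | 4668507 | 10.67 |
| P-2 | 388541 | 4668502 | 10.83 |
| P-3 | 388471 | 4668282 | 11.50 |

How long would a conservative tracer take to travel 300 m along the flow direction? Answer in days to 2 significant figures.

19 days

Differences from P-1: to P-2 (Δx, Δy, Δh) = (10, -5, +0.16); to P-3 = (-60, -225, +0.83).
Determinant of the coordinate differences = 10·(-225) − (-60)·(-5) = -2550.
∂h/∂x = [(+0.16)·(-225) − (+0.83)·(-5)] / -2550 = +0.01249
∂h/∂y = [10·(+0.83) − (-60)·(+0.16)] / -2550 = -0.007020
|∇h| = √(0.01249² + -0.007020²) = 0.01433
Seepage velocity v = K·i/n = 320.0 × 0.01433 / 0.29 = 15.81 m/day.
t = 300 / 15.81 = 18.98 days.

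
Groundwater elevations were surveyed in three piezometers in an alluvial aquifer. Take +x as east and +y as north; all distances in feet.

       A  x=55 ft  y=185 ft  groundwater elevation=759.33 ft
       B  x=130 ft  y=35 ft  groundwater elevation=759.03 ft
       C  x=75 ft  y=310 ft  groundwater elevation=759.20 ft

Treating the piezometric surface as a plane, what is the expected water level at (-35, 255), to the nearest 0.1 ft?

With h = a·x + b·y + c and A as origin, the differences give:
  75·a + (-150)·b = -0.30
  20·a + 125·b = -0.13
Eliminate b (×125 and ×(-150), subtract): 12375·a = -57.000 → a = ∂h/∂x = -0.004606
Back-substitute: b = ∂h/∂y = -0.0003030.
h(-35, 255) = 759.33 + (-0.004606)·(-90) + (-0.0003030)·(70) = 759.33 +0.415 -0.021 = 759.723 ft.

759.7 ft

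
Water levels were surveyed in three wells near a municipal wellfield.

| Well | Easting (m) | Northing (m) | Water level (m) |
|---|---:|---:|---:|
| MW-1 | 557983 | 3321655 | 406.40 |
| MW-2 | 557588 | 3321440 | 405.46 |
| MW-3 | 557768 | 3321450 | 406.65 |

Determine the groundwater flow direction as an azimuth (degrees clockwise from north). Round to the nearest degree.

321°

With h = a·x + b·y + c and MW-1 as origin, the differences give:
  (-395)·a + (-215)·b = -0.94
  (-215)·a + (-205)·b = +0.25
Eliminate b (×(-205) and ×(-215), subtract): 34750·a = 246.450 → a = ∂h/∂x = +0.007092
Back-substitute: b = ∂h/∂y = -0.008658.
Flow direction (−∇h) has components (-0.007092 E, +0.008658 N).
Azimuth = atan2(E, N) = atan2(-0.007092, +0.008658) = 320.7° ≈ 321°.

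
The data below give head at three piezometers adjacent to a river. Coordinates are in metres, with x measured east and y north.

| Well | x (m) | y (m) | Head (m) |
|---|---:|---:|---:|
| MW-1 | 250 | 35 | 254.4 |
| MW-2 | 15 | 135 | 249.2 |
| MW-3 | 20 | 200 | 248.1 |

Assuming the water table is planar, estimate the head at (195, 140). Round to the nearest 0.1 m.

251.7 m

Taking MW-1 as reference: MW-2−MW-1 = (-235, 100, -5.2); MW-3−MW-1 = (-230, 165, -6.3).
Solve a·Δx + b·Δy = Δh: det = (-235)·165 − (-230)·100 = -15775.
∂h/∂x = [(-5.2)·165 − (-6.3)·100] / -15775 = +0.01445
∂h/∂y = [(-235)·(-6.3) − (-230)·(-5.2)] / -15775 = -0.01803
h(195, 140) = 254.4 + (+0.01445)·(-55) + (-0.01803)·(105) = 254.4 -0.795 -1.894 = 251.711 m.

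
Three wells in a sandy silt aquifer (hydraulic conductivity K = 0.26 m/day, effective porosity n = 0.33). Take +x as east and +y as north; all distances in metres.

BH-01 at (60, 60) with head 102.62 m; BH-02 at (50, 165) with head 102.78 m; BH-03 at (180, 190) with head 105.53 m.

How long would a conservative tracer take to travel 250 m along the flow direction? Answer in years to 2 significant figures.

With h = a·x + b·y + c and BH-01 as origin, the differences give:
  (-10)·a + 105·b = +0.16
  120·a + 130·b = +2.91
Eliminate b (×130 and ×105, subtract): -13900·a = -284.750 → a = ∂h/∂x = +0.02049
Back-substitute: b = ∂h/∂y = +0.003475.
|∇h| = √(0.02049² + 0.003475²) = 0.02078
Seepage velocity v = K·i/n = 0.26 × 0.02078 / 0.33 = 0.01637 m/day.
t = 250 / 0.01637 = 1.527e+04 days = 41.8 years.

42 years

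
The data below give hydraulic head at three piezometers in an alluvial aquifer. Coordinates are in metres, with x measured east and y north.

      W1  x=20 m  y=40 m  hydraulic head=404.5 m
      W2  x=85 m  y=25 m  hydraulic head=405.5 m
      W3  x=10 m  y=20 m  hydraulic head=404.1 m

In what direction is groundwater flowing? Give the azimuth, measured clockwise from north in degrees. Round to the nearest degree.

Differences from W1: to W2 (Δx, Δy, Δh) = (65, -15, +1.0); to W3 = (-10, -20, -0.4).
Determinant of the coordinate differences = 65·(-20) − (-10)·(-15) = -1450.
∂h/∂x = [(+1.0)·(-20) − (-0.4)·(-15)] / -1450 = +0.01793
∂h/∂y = [65·(-0.4) − (-10)·(+1.0)] / -1450 = +0.01103
Flow direction (−∇h) has components (-0.01793 E, -0.01103 N).
Azimuth = atan2(E, N) = atan2(-0.01793, -0.01103) = 238.4° ≈ 238°.

238°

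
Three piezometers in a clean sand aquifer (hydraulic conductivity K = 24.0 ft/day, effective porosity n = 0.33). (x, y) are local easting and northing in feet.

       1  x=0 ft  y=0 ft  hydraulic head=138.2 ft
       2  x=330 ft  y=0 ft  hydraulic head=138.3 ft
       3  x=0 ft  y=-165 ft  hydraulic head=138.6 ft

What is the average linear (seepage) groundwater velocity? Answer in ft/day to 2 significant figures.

0.18 ft/day

∂h/∂x = (138.3 − 138.2) / (330 − 0) = +0.0003030
∂h/∂y = (138.6 − 138.2) / (-165 − 0) = -0.002424
|∇h| = √(0.0003030² + -0.002424²) = 0.002443
Seepage velocity v = K·i/n = 24.0 × 0.002443 / 0.33 = 0.1777 ft/day.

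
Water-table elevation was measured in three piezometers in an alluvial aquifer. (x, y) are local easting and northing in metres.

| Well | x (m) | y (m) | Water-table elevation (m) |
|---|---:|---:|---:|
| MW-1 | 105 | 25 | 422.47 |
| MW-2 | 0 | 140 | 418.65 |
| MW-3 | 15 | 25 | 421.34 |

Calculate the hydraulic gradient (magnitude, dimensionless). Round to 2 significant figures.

0.025

Taking MW-1 as reference: MW-2−MW-1 = (-105, 115, -3.82); MW-3−MW-1 = (-90, 0, -1.13).
Solve a·Δx + b·Δy = Δh: det = (-105)·0 − (-90)·115 = 10350.
∂h/∂x = [(-3.82)·0 − (-1.13)·115] / 10350 = +0.01256
∂h/∂y = [(-105)·(-1.13) − (-90)·(-3.82)] / 10350 = -0.02175
|∇h| = √(0.01256² + -0.02175²) = 0.02512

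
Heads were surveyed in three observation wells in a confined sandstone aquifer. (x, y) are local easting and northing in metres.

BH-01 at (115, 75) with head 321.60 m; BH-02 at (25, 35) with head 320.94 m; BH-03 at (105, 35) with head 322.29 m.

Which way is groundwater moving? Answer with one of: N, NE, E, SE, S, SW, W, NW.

NW

Differences from BH-01: to BH-02 (Δx, Δy, Δh) = (-90, -40, -0.66); to BH-03 = (-10, -40, +0.69).
Determinant of the coordinate differences = (-90)·(-40) − (-10)·(-40) = 3200.
∂h/∂x = [(-0.66)·(-40) − (+0.69)·(-40)] / 3200 = +0.01688
∂h/∂y = [(-90)·(+0.69) − (-10)·(-0.66)] / 3200 = -0.02147
Flow = −∇h = (-0.01688 east, +0.02147 north), which points northwest.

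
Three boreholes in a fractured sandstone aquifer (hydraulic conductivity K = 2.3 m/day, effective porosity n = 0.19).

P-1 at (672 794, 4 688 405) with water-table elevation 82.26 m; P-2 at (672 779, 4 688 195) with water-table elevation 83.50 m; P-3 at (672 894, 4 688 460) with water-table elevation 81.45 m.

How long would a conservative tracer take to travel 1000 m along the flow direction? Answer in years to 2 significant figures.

Differences from P-1: to P-2 (Δx, Δy, Δh) = (-15, -210, +1.24); to P-3 = (100, 55, -0.81).
Solve a·Δx + b·Δy = Δh: det = (-15)·55 − 100·(-210) = 20175.
∂h/∂x = [(+1.24)·55 − (-0.81)·(-210)] / 20175 = -0.005051
∂h/∂y = [(-15)·(-0.81) − 100·(+1.24)] / 20175 = -0.005544
|∇h| = √(-0.005051² + -0.005544²) = 0.0075
Seepage velocity v = K·i/n = 2.3 × 0.0075 / 0.19 = 0.09079 m/day.
t = 1000 / 0.09079 = 1.101e+04 days = 30.1 years.

30 years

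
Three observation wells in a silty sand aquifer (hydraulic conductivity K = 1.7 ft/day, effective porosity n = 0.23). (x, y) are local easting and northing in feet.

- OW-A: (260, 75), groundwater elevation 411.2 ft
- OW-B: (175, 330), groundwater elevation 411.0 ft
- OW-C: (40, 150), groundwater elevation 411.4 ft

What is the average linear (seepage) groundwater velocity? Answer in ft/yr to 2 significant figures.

Differences from OW-A: to OW-B (Δx, Δy, Δh) = (-85, 255, -0.2); to OW-C = (-220, 75, +0.2).
Solve a·Δx + b·Δy = Δh: det = (-85)·75 − (-220)·255 = 49725.
∂h/∂x = [(-0.2)·75 − (+0.2)·255] / 49725 = -0.001327
∂h/∂y = [(-85)·(+0.2) − (-220)·(-0.2)] / 49725 = -0.001227
|∇h| = √(-0.001327² + -0.001227²) = 0.001807
Seepage velocity v = K·i/n = 1.7 × 0.001807 / 0.23 = 0.01336 ft/day = 4.88 ft/yr.

4.9 ft/yr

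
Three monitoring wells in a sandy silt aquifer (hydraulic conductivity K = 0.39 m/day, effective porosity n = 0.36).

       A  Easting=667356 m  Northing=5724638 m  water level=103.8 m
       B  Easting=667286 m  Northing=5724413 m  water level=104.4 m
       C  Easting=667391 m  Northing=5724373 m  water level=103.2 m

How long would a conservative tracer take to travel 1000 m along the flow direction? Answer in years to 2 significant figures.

Differences from A: to B (Δx, Δy, Δh) = (-70, -225, +0.6); to C = (35, -265, -0.6).
Determinant of the coordinate differences = (-70)·(-265) − 35·(-225) = 26425.
∂h/∂x = [(+0.6)·(-265) − (-0.6)·(-225)] / 26425 = -0.01113
∂h/∂y = [(-70)·(-0.6) − 35·(+0.6)] / 26425 = +0.0007947
|∇h| = √(-0.01113² + 0.0007947²) = 0.01116
Seepage velocity v = K·i/n = 0.39 × 0.01116 / 0.36 = 0.01209 m/day.
t = 1000 / 0.01209 = 8.271e+04 days = 226 years.

230 years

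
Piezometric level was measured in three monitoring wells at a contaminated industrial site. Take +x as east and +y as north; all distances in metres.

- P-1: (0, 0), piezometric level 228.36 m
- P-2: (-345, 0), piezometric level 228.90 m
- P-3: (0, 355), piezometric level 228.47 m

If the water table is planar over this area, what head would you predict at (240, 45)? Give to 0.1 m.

228.0 m

∂h/∂x = (228.90 − 228.36) / (-345 − 0) = -0.001565
∂h/∂y = (228.47 − 228.36) / (355 − 0) = +0.0003099
h(240, 45) = 228.36 + (-0.001565)·(240) + (+0.0003099)·(45) = 228.36 -0.376 +0.014 = 227.998 m.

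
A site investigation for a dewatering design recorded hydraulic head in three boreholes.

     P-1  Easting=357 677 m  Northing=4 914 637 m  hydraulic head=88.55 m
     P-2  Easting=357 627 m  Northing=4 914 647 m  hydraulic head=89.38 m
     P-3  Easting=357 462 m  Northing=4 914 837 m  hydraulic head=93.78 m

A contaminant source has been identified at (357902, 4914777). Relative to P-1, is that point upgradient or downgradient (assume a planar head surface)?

Differences from P-1: to P-2 (Δx, Δy, Δh) = (-50, 10, +0.83); to P-3 = (-215, 200, +5.23).
Solve a·Δx + b·Δy = Δh: det = (-50)·200 − (-215)·10 = -7850.
∂h/∂x = [(+0.83)·200 − (+5.23)·10] / -7850 = -0.01448
∂h/∂y = [(-50)·(+5.23) − (-215)·(+0.83)] / -7850 = +0.01058
Head at (357902, 4914777) = 88.55 + (-0.01448)·(225) + (+0.01058)·(140) = 86.77 m.
That is lower than the 88.55 m at P-1, so the point is downgradient.

downgradient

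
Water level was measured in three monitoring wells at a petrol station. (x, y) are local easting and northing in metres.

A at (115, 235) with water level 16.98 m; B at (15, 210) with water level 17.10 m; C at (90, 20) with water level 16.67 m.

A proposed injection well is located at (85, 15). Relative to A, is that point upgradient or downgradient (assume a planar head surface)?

Differences from A: to B (Δx, Δy, Δh) = (-100, -25, +0.12); to C = (-25, -215, -0.31).
Determinant of the coordinate differences = (-100)·(-215) − (-25)·(-25) = 20875.
∂h/∂x = [(+0.12)·(-215) − (-0.31)·(-25)] / 20875 = -0.001607
∂h/∂y = [(-100)·(-0.31) − (-25)·(+0.12)] / 20875 = +0.001629
Head at (85, 15) = 16.98 + (-0.001607)·(-30) + (+0.001629)·(-220) = 16.67 m.
That is lower than the 16.98 m at A, so the point is downgradient.

downgradient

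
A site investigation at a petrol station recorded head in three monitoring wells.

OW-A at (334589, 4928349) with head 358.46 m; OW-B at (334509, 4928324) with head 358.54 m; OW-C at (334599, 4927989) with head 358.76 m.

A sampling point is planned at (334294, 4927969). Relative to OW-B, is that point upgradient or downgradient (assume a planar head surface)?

Taking OW-A as reference: OW-B−OW-A = (-80, -25, +0.08); OW-C−OW-A = (10, -360, +0.30).
Determinant of the coordinate differences = (-80)·(-360) − 10·(-25) = 29050.
∂h/∂x = [(+0.08)·(-360) − (+0.30)·(-25)] / 29050 = -0.0007332
∂h/∂y = [(-80)·(+0.30) − 10·(+0.08)] / 29050 = -0.0008537
Head at (334294, 4927969) = 358.46 + (-0.0007332)·(-295) + (-0.0008537)·(-380) = 359.00 m.
That is higher than the 358.54 m at OW-B, so the point is upgradient.

upgradient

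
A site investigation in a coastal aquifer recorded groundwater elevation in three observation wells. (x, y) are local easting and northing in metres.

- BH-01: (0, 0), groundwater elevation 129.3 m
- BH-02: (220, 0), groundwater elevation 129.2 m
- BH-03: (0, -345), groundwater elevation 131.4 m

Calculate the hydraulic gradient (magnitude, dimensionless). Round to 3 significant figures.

∂h/∂x = (129.2 − 129.3) / (220 − 0) = -0.0004545
∂h/∂y = (131.4 − 129.3) / (-345 − 0) = -0.006087
|∇h| = √(-0.0004545² + -0.006087²) = 0.006104

0.00610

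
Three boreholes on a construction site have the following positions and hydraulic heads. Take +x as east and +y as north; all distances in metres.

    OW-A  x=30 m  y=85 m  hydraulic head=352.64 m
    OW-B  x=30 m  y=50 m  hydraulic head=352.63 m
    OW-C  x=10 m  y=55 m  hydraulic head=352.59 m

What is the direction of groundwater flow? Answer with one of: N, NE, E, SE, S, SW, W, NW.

Taking OW-A as reference: OW-B−OW-A = (0, -35, -0.01); OW-C−OW-A = (-20, -30, -0.05).
Determinant of the coordinate differences = 0·(-30) − (-20)·(-35) = -700.
∂h/∂x = [(-0.01)·(-30) − (-0.05)·(-35)] / -700 = +0.002071
∂h/∂y = [0·(-0.05) − (-20)·(-0.01)] / -700 = +0.0002857
Flow = −∇h = (-0.002071 east, -0.0002857 north), which points west.

W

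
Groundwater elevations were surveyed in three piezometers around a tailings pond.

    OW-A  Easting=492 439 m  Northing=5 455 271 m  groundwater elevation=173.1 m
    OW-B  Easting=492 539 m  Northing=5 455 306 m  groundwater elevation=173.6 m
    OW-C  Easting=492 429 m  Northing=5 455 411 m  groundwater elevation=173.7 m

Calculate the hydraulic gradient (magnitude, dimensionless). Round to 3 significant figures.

0.00567

With h = a·x + b·y + c and OW-A as origin, the differences give:
  100·a + 35·b = +0.5
  (-10)·a + 140·b = +0.6
Eliminate b (×140 and ×35, subtract): 14350·a = 49.00 → a = ∂h/∂x = +0.003415
Back-substitute: b = ∂h/∂y = +0.004530.
|∇h| = √(0.003415² + 0.004530²) = 0.005673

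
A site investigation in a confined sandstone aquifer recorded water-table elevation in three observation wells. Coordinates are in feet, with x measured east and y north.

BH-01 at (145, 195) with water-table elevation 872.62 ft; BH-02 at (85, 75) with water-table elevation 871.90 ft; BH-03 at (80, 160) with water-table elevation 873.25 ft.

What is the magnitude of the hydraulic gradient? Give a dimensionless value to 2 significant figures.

Three-point gradient (reference BH-01): Δ to BH-02 = (-60, -120, -0.72), Δ to BH-03 = (-65, -35, +0.63).
∂h/∂x = -0.01768, ∂h/∂y = +0.01484 (det = -5700).
|∇h| = √(-0.01768² + 0.01484²) = 0.02308

0.023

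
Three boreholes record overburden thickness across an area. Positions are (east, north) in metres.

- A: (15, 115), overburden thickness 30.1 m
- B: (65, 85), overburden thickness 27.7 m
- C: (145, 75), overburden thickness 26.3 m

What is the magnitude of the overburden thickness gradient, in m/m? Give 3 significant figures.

With d = a·x + b·y + c and A as origin, the differences give:
  50·a + (-30)·b = -2.4
  130·a + (-40)·b = -3.8
Eliminate b (×(-40) and ×(-30), subtract): 1900·a = -18.00 → a = ∂d/∂x = -0.009474
Back-substitute: b = ∂d/∂y = +0.06421.
|∇f| = √(-0.009474² + 0.06421²) = 0.06491 m/m

0.0649 m/m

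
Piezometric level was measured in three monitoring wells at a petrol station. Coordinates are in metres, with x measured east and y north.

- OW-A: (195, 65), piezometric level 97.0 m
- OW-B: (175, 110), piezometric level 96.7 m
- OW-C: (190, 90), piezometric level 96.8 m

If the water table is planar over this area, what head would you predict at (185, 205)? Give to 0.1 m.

95.8 m

Differences from OW-A: to OW-B (Δx, Δy, Δh) = (-20, 45, -0.3); to OW-C = (-5, 25, -0.2).
Determinant of the coordinate differences = (-20)·25 − (-5)·45 = -275.
∂h/∂x = [(-0.3)·25 − (-0.2)·45] / -275 = -0.005455
∂h/∂y = [(-20)·(-0.2) − (-5)·(-0.3)] / -275 = -0.009091
h(185, 205) = 97.0 + (-0.005455)·(-10) + (-0.009091)·(140) = 97.0 +0.055 -1.273 = 95.782 m.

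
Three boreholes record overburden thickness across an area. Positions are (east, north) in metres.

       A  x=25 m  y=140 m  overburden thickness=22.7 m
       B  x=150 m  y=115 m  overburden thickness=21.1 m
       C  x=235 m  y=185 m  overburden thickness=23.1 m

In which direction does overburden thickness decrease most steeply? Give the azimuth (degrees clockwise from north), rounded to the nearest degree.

171°

Three-point gradient (reference A): Δ to B = (125, -25, -1.6), Δ to C = (210, 45, +0.4).
∂d/∂x = -0.005701, ∂d/∂y = +0.03549 (det = 10875).
Steepest decrease is along −∇f: components (+0.005701 E, -0.03549 N).
Azimuth = atan2(+0.005701, -0.03549) = 170.9° ≈ 171°.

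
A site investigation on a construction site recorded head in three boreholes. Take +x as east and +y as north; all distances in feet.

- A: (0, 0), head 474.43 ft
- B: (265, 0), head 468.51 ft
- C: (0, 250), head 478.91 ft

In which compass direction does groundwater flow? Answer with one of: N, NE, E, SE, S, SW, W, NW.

SE

∂h/∂x = (468.51 − 474.43) / (265 − 0) = -0.02234
∂h/∂y = (478.91 − 474.43) / (250 − 0) = +0.01792
Flow = −∇h = (+0.02234 east, -0.01792 north), which points southeast.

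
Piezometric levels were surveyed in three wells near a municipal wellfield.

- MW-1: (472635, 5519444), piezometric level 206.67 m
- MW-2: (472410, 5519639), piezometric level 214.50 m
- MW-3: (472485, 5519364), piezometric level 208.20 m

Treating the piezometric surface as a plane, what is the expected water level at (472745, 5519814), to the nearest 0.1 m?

211.0 m

Differences from MW-1: to MW-2 (Δx, Δy, Δh) = (-225, 195, +7.83); to MW-3 = (-150, -80, +1.53).
Solve a·Δx + b·Δy = Δh: det = (-225)·(-80) − (-150)·195 = 47250.
∂h/∂x = [(+7.83)·(-80) − (+1.53)·195] / 47250 = -0.01957
∂h/∂y = [(-225)·(+1.53) − (-150)·(+7.83)] / 47250 = +0.01757
h(472745, 5519814) = 206.67 + (-0.01957)·(110) + (+0.01757)·(370) = 206.67 -2.153 +6.501 = 211.019 m.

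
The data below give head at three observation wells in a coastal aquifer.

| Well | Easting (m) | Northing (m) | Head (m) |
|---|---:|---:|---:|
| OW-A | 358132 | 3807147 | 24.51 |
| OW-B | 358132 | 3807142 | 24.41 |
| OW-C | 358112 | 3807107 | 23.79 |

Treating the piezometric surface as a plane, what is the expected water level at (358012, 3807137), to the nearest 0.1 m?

24.8 m

With h = a·x + b·y + c and OW-A as origin, the differences give:
  0·a + (-5)·b = -0.10
  (-20)·a + (-40)·b = -0.72
Eliminate b (×(-40) and ×(-5), subtract): -100·a = 0.400 → a = ∂h/∂x = -0.004000
Back-substitute: b = ∂h/∂y = +0.02000.
h(358012, 3807137) = 24.51 + (-0.004000)·(-120) + (+0.02000)·(-10) = 24.51 +0.480 -0.200 = 24.790 m.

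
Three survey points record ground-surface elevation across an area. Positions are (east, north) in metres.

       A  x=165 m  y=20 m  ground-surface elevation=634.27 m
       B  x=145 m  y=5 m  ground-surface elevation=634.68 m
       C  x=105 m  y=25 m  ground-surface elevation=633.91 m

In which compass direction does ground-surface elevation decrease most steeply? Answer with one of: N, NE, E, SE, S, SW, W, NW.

N

Three-point gradient (reference A): Δ to B = (-20, -15, +0.41), Δ to C = (-60, 5, -0.36).
∂z/∂x = +0.003350, ∂z/∂y = -0.03180 (det = -1000).
Steepest decrease is along −∇f = (-0.003350 E, +0.03180 N) → north.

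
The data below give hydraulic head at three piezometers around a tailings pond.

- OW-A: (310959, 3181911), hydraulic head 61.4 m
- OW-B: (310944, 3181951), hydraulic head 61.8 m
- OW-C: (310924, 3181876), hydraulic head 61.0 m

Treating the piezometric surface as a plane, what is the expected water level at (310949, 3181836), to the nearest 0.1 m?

With h = a·x + b·y + c and OW-A as origin, the differences give:
  (-15)·a + 40·b = +0.4
  (-35)·a + (-35)·b = -0.4
Eliminate b (×(-35) and ×40, subtract): 1925·a = 2.00 → a = ∂h/∂x = +0.001039
Back-substitute: b = ∂h/∂y = +0.01039.
h(310949, 3181836) = 61.4 + (+0.001039)·(-10) + (+0.01039)·(-75) = 61.4 -0.010 -0.779 = 60.610 m.

60.6 m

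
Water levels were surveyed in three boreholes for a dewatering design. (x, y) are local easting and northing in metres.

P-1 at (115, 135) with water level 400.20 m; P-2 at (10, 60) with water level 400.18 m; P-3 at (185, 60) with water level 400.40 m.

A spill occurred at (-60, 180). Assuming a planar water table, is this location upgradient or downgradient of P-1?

Differences from P-1: to P-2 (Δx, Δy, Δh) = (-105, -75, -0.02); to P-3 = (70, -75, +0.20).
Solve a·Δx + b·Δy = Δh: det = (-105)·(-75) − 70·(-75) = 13125.
∂h/∂x = [(-0.02)·(-75) − (+0.20)·(-75)] / 13125 = +0.001257
∂h/∂y = [(-105)·(+0.20) − 70·(-0.02)] / 13125 = -0.001493
Head at (-60, 180) = 400.20 + (+0.001257)·(-175) + (-0.001493)·(45) = 399.91 m.
That is lower than the 400.20 m at P-1, so the point is downgradient.

downgradient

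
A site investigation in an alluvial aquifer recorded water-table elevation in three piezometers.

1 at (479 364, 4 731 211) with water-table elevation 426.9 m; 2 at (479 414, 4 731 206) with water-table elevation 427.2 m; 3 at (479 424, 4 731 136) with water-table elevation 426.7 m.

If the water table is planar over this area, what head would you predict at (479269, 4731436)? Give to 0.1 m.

428.1 m

With h = a·x + b·y + c and 1 as origin, the differences give:
  50·a + (-5)·b = +0.3
  60·a + (-75)·b = -0.2
Eliminate b (×(-75) and ×(-5), subtract): -3450·a = -23.50 → a = ∂h/∂x = +0.006812
Back-substitute: b = ∂h/∂y = +0.008116.
h(479269, 4731436) = 426.9 + (+0.006812)·(-95) + (+0.008116)·(225) = 426.9 -0.647 +1.826 = 428.079 m.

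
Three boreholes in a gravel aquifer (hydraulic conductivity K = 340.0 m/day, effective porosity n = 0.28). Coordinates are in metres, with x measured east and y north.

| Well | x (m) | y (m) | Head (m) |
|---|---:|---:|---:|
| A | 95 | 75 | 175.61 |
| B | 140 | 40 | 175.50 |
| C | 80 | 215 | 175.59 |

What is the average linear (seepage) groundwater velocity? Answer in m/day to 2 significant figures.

3.4 m/day

With h = a·x + b·y + c and A as origin, the differences give:
  45·a + (-35)·b = -0.11
  (-15)·a + 140·b = -0.02
Eliminate b (×140 and ×(-35), subtract): 5775·a = -16.100 → a = ∂h/∂x = -0.002788
Back-substitute: b = ∂h/∂y = -0.0004416.
|∇h| = √(-0.002788² + -0.0004416²) = 0.002823
Seepage velocity v = K·i/n = 340.0 × 0.002823 / 0.28 = 3.428 m/day.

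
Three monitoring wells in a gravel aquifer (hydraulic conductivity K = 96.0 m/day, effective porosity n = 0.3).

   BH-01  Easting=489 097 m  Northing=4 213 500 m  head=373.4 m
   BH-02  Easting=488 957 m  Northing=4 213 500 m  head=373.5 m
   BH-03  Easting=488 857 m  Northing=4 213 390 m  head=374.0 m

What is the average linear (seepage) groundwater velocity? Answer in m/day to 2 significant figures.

1.3 m/day

With h = a·x + b·y + c and BH-01 as origin, the differences give:
  (-140)·a + 0·b = +0.1
  (-240)·a + (-110)·b = +0.6
Eliminate b (×(-110) and ×0, subtract): 15400·a = -11.00 → a = ∂h/∂x = -0.0007143
Back-substitute: b = ∂h/∂y = -0.003896.
|∇h| = √(-0.0007143² + -0.003896²) = 0.003961
Seepage velocity v = K·i/n = 96.0 × 0.003961 / 0.3 = 1.268 m/day.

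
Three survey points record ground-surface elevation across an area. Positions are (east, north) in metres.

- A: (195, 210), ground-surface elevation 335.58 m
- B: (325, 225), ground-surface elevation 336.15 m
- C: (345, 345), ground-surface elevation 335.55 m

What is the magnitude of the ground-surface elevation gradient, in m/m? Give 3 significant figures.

Differences from A: to B (Δx, Δy, Δh) = (130, 15, +0.57); to C = (150, 135, -0.03).
Determinant of the coordinate differences = 130·135 − 150·15 = 15300.
∂z/∂x = [(+0.57)·135 − (-0.03)·15] / 15300 = +0.005059
∂z/∂y = [130·(-0.03) − 150·(+0.57)] / 15300 = -0.005843
|∇f| = √(0.005059² + -0.005843²) = 0.007729 m/m

0.00773 m/m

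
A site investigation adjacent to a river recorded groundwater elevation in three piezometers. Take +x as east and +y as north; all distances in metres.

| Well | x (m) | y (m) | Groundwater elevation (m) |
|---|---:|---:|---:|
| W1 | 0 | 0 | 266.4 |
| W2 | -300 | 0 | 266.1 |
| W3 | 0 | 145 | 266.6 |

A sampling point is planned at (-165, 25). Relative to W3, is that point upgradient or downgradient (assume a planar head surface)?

∂h/∂x = (266.1 − 266.4) / (-300 − 0) = +0.0010000
∂h/∂y = (266.6 − 266.4) / (145 − 0) = +0.001379
Head at (-165, 25) = 266.4 + (+0.0010000)·(-165) + (+0.001379)·(25) = 266.27 m.
That is lower than the 266.6 m at W3, so the point is downgradient.

downgradient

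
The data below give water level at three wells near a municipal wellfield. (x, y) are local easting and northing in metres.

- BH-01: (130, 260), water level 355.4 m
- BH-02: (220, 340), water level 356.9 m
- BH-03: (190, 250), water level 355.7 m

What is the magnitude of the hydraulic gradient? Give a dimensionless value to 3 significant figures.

Three-point gradient (reference BH-01): Δ to BH-02 = (90, 80, +1.5), Δ to BH-03 = (60, -10, +0.3).
∂h/∂x = +0.006842, ∂h/∂y = +0.01105 (det = -5700).
|∇h| = √(0.006842² + 0.01105²) = 0.013

0.0130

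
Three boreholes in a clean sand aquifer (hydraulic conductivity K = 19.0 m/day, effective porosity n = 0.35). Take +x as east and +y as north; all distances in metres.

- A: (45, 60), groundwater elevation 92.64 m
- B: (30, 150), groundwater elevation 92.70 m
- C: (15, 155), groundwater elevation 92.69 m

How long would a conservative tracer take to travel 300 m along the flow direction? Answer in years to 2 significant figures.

Three-point gradient (reference A): Δ to B = (-15, 90, +0.06), Δ to C = (-30, 95, +0.05).
∂h/∂x = +0.0009412, ∂h/∂y = +0.0008235 (det = 1275).
|∇h| = √(0.0009412² + 0.0008235²) = 0.001251
Seepage velocity v = K·i/n = 19.0 × 0.001251 / 0.35 = 0.06791 m/day.
t = 300 / 0.06791 = 4418 days = 12.1 years.

12 years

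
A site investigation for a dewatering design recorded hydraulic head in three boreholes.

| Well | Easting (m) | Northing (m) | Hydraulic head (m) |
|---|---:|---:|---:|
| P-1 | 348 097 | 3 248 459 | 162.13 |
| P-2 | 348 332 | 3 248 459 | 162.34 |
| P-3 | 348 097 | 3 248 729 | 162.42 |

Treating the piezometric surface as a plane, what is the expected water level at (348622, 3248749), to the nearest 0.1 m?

∂h/∂x = (162.34 − 162.13) / (348332 − 348097) = +0.0008936
∂h/∂y = (162.42 − 162.13) / (3248729 − 3248459) = +0.001074
h(348622, 3248749) = 162.13 + (+0.0008936)·(525) + (+0.001074)·(290) = 162.13 +0.469 +0.311 = 162.911 m.

162.9 m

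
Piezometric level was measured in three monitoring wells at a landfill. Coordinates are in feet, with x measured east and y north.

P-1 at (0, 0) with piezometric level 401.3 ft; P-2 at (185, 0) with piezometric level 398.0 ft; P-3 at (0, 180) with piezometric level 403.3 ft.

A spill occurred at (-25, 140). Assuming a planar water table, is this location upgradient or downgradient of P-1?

upgradient

∂h/∂x = (398.0 − 401.3) / (185 − 0) = -0.01784
∂h/∂y = (403.3 − 401.3) / (180 − 0) = +0.01111
Head at (-25, 140) = 401.3 + (-0.01784)·(-25) + (+0.01111)·(140) = 403.30 ft.
That is higher than the 401.3 ft at P-1, so the point is upgradient.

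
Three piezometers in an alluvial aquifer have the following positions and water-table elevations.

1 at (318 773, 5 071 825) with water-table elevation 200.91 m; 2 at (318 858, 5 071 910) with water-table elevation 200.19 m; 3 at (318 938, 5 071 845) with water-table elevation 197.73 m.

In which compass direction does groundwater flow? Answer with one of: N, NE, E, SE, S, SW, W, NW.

With h = a·x + b·y + c and 1 as origin, the differences give:
  85·a + 85·b = -0.72
  165·a + 20·b = -3.18
Eliminate b (×20 and ×85, subtract): -12325·a = 255.900 → a = ∂h/∂x = -0.02076
Back-substitute: b = ∂h/∂y = +0.01229.
Flow = −∇h = (+0.02076 east, -0.01229 north), which points southeast.

SE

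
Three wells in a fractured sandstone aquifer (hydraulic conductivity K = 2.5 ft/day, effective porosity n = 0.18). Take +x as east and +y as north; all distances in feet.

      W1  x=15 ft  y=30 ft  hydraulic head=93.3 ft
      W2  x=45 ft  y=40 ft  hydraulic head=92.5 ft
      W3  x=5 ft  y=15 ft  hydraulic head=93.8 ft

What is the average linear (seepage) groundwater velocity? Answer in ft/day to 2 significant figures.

0.39 ft/day

Taking W1 as reference: W2−W1 = (30, 10, -0.8); W3−W1 = (-10, -15, +0.5).
Solve a·Δx + b·Δy = Δh: det = 30·(-15) − (-10)·10 = -350.
∂h/∂x = [(-0.8)·(-15) − (+0.5)·10] / -350 = -0.02000
∂h/∂y = [30·(+0.5) − (-10)·(-0.8)] / -350 = -0.02000
|∇h| = √(-0.02000² + -0.02000²) = 0.02828
Seepage velocity v = K·i/n = 2.5 × 0.02828 / 0.18 = 0.3928 ft/day.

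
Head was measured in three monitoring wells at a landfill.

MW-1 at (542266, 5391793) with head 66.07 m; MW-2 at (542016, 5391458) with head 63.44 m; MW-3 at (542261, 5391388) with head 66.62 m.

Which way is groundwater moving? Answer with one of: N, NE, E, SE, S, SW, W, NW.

W

Differences from MW-1: to MW-2 (Δx, Δy, Δh) = (-250, -335, -2.63); to MW-3 = (-5, -405, +0.55).
Determinant of the coordinate differences = (-250)·(-405) − (-5)·(-335) = 99575.
∂h/∂x = [(-2.63)·(-405) − (+0.55)·(-335)] / 99575 = +0.01255
∂h/∂y = [(-250)·(+0.55) − (-5)·(-2.63)] / 99575 = -0.001513
Flow = −∇h = (-0.01255 east, +0.001513 north), which points west.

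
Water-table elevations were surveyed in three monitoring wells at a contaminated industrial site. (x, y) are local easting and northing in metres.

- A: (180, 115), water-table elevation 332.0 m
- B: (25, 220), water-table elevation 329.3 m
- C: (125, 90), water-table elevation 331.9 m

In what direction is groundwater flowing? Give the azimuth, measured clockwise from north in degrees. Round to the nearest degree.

Taking A as reference: B−A = (-155, 105, -2.7); C−A = (-55, -25, -0.1).
Determinant of the coordinate differences = (-155)·(-25) − (-55)·105 = 9650.
∂h/∂x = [(-2.7)·(-25) − (-0.1)·105] / 9650 = +0.008083
∂h/∂y = [(-155)·(-0.1) − (-55)·(-2.7)] / 9650 = -0.01378
Flow direction (−∇h) has components (-0.008083 E, +0.01378 N).
Azimuth = atan2(E, N) = atan2(-0.008083, +0.01378) = 329.6° ≈ 330°.

330°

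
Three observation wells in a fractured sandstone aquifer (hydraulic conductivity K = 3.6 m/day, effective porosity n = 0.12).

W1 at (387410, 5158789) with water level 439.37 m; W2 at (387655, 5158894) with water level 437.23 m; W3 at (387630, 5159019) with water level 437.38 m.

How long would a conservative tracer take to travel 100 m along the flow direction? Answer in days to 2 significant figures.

Differences from W1: to W2 (Δx, Δy, Δh) = (245, 105, -2.14); to W3 = (220, 230, -1.99).
Solve a·Δx + b·Δy = Δh: det = 245·230 − 220·105 = 33250.
∂h/∂x = [(-2.14)·230 − (-1.99)·105] / 33250 = -0.008519
∂h/∂y = [245·(-1.99) − 220·(-2.14)] / 33250 = -0.0005038
|∇h| = √(-0.008519² + -0.0005038²) = 0.008534
Seepage velocity v = K·i/n = 3.6 × 0.008534 / 0.12 = 0.256 m/day.
t = 100 / 0.256 = 390.6 days.

390 days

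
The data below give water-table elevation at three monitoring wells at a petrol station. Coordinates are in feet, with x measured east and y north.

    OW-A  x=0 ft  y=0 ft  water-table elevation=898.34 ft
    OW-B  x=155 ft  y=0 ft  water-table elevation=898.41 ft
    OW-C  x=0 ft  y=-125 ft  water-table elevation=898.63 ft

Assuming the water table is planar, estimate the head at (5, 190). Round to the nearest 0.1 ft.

∂h/∂x = (898.41 − 898.34) / (155 − 0) = +0.0004516
∂h/∂y = (898.63 − 898.34) / (-125 − 0) = -0.002320
h(5, 190) = 898.34 + (+0.0004516)·(5) + (-0.002320)·(190) = 898.34 +0.002 -0.441 = 897.901 ft.

897.9 ft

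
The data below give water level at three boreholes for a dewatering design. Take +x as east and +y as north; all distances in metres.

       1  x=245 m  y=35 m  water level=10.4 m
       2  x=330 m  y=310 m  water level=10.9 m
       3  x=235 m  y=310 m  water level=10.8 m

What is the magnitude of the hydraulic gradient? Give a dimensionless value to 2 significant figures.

With h = a·x + b·y + c and 1 as origin, the differences give:
  85·a + 275·b = +0.5
  (-10)·a + 275·b = +0.4
Eliminate b (×275 and ×275, subtract): 26125·a = 27.50 → a = ∂h/∂x = +0.001053
Back-substitute: b = ∂h/∂y = +0.001493.
|∇h| = √(0.001053² + 0.001493²) = 0.001827

0.0018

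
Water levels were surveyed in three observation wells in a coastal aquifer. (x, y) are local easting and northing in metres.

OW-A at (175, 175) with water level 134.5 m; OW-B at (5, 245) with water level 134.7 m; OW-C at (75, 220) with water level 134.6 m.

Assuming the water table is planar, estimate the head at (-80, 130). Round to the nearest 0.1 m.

135.5 m

With h = a·x + b·y + c and OW-A as origin, the differences give:
  (-170)·a + 70·b = +0.2
  (-100)·a + 45·b = +0.1
Eliminate b (×45 and ×70, subtract): -650·a = 2.00 → a = ∂h/∂x = -0.003077
Back-substitute: b = ∂h/∂y = -0.004615.
h(-80, 130) = 134.5 + (-0.003077)·(-255) + (-0.004615)·(-45) = 134.5 +0.785 +0.208 = 135.492 m.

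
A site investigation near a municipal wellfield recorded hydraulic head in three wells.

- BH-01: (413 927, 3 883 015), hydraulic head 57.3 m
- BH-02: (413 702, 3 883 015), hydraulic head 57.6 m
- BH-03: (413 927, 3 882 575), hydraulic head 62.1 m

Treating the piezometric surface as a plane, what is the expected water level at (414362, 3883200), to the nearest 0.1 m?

54.7 m

∂h/∂x = (57.6 − 57.3) / (413702 − 413927) = -0.001333
∂h/∂y = (62.1 − 57.3) / (3882575 − 3883015) = -0.01091
h(414362, 3883200) = 57.3 + (-0.001333)·(435) + (-0.01091)·(185) = 57.3 -0.580 -2.018 = 54.702 m.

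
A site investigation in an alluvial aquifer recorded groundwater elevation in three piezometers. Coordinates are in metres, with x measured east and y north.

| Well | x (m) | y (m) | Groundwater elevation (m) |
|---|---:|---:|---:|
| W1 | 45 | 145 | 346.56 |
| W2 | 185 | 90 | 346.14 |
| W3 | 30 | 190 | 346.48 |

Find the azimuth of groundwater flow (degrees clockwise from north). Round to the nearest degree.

Taking W1 as reference: W2−W1 = (140, -55, -0.42); W3−W1 = (-15, 45, -0.08).
Determinant of the coordinate differences = 140·45 − (-15)·(-55) = 5475.
∂h/∂x = [(-0.42)·45 − (-0.08)·(-55)] / 5475 = -0.004256
∂h/∂y = [140·(-0.08) − (-15)·(-0.42)] / 5475 = -0.003196
Flow direction (−∇h) has components (+0.004256 E, +0.003196 N).
Azimuth = atan2(E, N) = atan2(+0.004256, +0.003196) = 53.1° ≈ 053°.

053°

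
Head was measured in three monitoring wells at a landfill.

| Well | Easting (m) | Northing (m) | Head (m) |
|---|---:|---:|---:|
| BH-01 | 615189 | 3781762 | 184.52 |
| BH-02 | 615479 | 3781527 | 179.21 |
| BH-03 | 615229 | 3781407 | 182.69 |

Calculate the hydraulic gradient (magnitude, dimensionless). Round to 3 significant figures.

With h = a·x + b·y + c and BH-01 as origin, the differences give:
  290·a + (-235)·b = -5.31
  40·a + (-355)·b = -1.83
Eliminate b (×(-355) and ×(-235), subtract): -93550·a = 1455.000 → a = ∂h/∂x = -0.01555
Back-substitute: b = ∂h/∂y = +0.003402.
|∇h| = √(-0.01555² + 0.003402²) = 0.01592

0.0159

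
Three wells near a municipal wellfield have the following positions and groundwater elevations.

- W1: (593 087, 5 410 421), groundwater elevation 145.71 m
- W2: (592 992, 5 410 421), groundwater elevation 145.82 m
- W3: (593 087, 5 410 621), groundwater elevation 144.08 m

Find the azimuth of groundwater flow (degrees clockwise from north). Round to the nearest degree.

∂h/∂x = (145.82 − 145.71) / (592992 − 593087) = -0.001158
∂h/∂y = (144.08 − 145.71) / (5410621 − 5410421) = -0.008150
Flow direction (−∇h) has components (+0.001158 E, +0.008150 N).
Azimuth = atan2(E, N) = atan2(+0.001158, +0.008150) = 8.1° ≈ 008°.

008°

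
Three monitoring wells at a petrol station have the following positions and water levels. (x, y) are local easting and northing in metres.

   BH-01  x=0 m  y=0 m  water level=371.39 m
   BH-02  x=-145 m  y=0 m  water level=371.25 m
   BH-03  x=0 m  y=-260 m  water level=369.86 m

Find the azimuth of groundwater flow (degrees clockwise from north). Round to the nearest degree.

∂h/∂x = (371.25 − 371.39) / (-145 − 0) = +0.0009655
∂h/∂y = (369.86 − 371.39) / (-260 − 0) = +0.005885
Flow direction (−∇h) has components (-0.0009655 E, -0.005885 N).
Azimuth = atan2(E, N) = atan2(-0.0009655, -0.005885) = 189.3° ≈ 189°.

189°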